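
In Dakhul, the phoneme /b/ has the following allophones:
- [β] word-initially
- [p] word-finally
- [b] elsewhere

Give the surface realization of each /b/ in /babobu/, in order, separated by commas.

Occurrence 1 (position 1): word-initially → [β].
Occurrence 2 (position 3): no conditioning environment matches → elsewhere allophone [b].
Occurrence 3 (position 5): no conditioning environment matches → elsewhere allophone [b].

[β], [b], [b]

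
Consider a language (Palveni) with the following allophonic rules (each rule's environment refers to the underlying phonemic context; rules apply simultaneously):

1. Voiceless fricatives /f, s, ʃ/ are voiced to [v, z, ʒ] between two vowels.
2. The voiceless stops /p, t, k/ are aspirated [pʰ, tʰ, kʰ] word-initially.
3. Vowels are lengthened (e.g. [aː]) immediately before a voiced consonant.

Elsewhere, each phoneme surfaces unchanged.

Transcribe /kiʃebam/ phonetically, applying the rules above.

[kʰiʒeːbaːm]

/k/ meets the environment for rule 2 (word-initially) → [kʰ].
/i/ — between /k/ and /ʃ/; rule 3 does not apply here → [i].
/ʃ/ (between /i/ and /e/): between two vowels, so rule 1 applies → [ʒ].
/e/ (between /ʃ/ and /b/): before a voiced consonant, so rule 3 applies → [eː].
/a/ (between /b/ and /m/) occurs before a voiced consonant → [aː] by rule 3.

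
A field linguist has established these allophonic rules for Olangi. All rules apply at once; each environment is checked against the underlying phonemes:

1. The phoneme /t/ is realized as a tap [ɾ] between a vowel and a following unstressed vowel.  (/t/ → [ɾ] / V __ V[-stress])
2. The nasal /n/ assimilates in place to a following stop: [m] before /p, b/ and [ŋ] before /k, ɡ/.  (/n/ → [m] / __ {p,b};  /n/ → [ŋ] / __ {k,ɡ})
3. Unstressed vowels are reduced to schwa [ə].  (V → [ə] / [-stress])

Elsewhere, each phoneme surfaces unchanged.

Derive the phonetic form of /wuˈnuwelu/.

/w/ — not in any rule's target class → [w].
/u/ (between /w/ and /n/) occurs in an unstressed syllable → [ə] by rule 3.
/n/ (between /u/ and /u/): rule 2 targets it, but not before a labial or velar stop → unchanged [n].
/u/ — between /n/ and /w/; rule 3 does not apply here → [u].
/w/ (between /u/ and /e/) is unaffected → [w].
/e/ (between /w/ and /l/) occurs in an unstressed syllable → [ə] by rule 3.
/l/ — not in any rule's target class → [l].
Rule 3 applies to /u/ (word-final: in an unstressed syllable) → [ə].

[wəˈnuwələ]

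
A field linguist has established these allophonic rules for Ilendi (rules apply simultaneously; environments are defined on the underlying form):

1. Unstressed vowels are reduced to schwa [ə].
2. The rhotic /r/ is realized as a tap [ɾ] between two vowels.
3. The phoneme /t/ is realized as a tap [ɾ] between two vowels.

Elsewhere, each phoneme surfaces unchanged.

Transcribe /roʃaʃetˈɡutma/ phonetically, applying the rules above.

/r/ (word-initial) fails the environment for rule 2, so it stays [r].
/o/ (between /r/ and /ʃ/) occurs in an unstressed syllable → [ə] by rule 1.
/ʃ/ (between /o/ and /a/): no rule targets it → [ʃ].
/a/ (between /ʃ/ and /ʃ/): in an unstressed syllable, so rule 1 applies → [ə].
/ʃ/ (between /a/ and /e/): no rule targets it → [ʃ].
/e/ — between /ʃ/ and /t/, in an unstressed syllable — surfaces as [ə] (rule 1).
/t/ (between /e/ and /ɡ/) fails the environment for rule 3, so it stays [t].
/ɡ/ (between /t/ and /u/): no rule targets it → [ɡ].
/u/ (between /ɡ/ and /t/) fails the environment for rule 1, so it stays [u].
/t/ (between /u/ and /m/) fails the environment for rule 3, so it stays [t].
/m/ stays [m].
Rule 1 applies to /a/ (word-final: in an unstressed syllable) → [ə].

[rəʃəʃətˈɡutmə]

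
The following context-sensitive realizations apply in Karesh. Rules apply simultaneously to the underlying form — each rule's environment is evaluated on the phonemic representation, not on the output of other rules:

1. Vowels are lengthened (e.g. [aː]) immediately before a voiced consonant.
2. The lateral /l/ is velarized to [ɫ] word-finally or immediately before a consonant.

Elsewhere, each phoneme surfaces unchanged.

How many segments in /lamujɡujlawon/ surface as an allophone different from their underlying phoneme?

Segments that undergo a rule: /a/ → [aː] (rule 1); /u/ → [uː] (rule 1); /u/ → [uː] (rule 1); /a/ → [aː] (rule 1); /o/ → [oː] (rule 1).
All other segments surface unchanged.

5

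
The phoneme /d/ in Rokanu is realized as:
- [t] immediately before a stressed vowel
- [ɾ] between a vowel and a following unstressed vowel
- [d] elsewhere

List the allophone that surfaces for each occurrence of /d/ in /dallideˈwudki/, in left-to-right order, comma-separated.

[d], [ɾ], [d]

Occurrence 1 (position 1): no conditioning environment matches → elsewhere allophone [d].
Occurrence 2 (position 6): between a vowel and a following unstressed vowel → [ɾ].
Occurrence 3 (position 10): no conditioning environment matches → elsewhere allophone [d].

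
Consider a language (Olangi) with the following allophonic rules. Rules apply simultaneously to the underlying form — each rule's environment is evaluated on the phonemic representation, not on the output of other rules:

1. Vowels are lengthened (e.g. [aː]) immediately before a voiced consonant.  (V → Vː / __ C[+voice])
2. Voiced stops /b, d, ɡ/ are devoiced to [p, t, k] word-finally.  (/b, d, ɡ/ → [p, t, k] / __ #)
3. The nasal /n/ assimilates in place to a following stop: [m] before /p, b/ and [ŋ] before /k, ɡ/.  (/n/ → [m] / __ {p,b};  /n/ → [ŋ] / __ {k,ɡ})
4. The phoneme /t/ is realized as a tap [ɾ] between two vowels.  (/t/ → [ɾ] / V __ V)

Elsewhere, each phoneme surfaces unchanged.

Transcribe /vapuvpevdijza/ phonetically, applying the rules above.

[vapuːvpeːvdiːjza]

/v/ — not in any rule's target class → [v].
/a/ — between /v/ and /p/; rule 1 does not apply here → [a].
/p/ (between /a/ and /u/) is unaffected → [p].
Rule 1 applies to /u/ (between /p/ and /v/: before a voiced consonant) → [uː].
/v/ — not in any rule's target class → [v].
/p/ — not in any rule's target class → [p].
/e/ meets the environment for rule 1 (before a voiced consonant) → [eː].
/v/ stays [v].
/d/ (between /v/ and /i/) fails the environment for rule 2, so it stays [d].
/i/ — between /d/ and /j/, before a voiced consonant — surfaces as [iː] (rule 1).
/j/ — not in any rule's target class → [j].
/z/ — not in any rule's target class → [z].
/a/ (word-final) is in the target of rule 1 but the environment (before a voiced consonant) is not met → [a].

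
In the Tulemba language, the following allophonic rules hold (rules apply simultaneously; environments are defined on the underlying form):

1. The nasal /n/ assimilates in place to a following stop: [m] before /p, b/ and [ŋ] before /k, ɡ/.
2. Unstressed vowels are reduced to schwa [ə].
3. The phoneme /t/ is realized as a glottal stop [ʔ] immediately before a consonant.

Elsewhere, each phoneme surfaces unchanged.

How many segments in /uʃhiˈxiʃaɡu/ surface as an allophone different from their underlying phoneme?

4

Segments that undergo a rule: /u/ → [ə] (rule 2); /i/ → [ə] (rule 2); /a/ → [ə] (rule 2); /u/ → [ə] (rule 2).
All other segments surface unchanged.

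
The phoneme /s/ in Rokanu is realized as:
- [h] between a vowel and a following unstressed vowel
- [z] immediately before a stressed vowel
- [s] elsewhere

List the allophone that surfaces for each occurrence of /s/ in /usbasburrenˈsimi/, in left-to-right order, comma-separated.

Occurrence 1 (position 2): no conditioning environment matches → elsewhere allophone [s].
Occurrence 2 (position 5): no conditioning environment matches → elsewhere allophone [s].
Occurrence 3 (position 12): immediately before a stressed vowel → [z].

[s], [s], [z]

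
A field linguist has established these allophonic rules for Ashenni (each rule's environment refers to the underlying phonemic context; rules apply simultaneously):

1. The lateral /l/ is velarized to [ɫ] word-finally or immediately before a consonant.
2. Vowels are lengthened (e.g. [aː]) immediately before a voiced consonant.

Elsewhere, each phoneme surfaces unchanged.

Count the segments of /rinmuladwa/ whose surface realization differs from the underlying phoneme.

3

Segments that undergo a rule: /i/ → [iː] (rule 2); /u/ → [uː] (rule 2); /a/ → [aː] (rule 2).
All other segments surface unchanged.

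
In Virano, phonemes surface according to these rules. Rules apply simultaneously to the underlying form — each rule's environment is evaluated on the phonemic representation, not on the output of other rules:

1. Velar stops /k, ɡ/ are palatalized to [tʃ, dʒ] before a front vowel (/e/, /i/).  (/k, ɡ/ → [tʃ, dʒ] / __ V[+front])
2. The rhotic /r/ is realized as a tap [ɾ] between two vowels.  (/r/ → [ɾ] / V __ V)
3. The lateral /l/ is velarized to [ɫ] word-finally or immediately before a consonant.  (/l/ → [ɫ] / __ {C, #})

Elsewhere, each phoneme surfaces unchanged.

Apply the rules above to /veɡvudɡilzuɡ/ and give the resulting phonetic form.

/ɡ/ — between /e/ and /v/; rule 1 does not apply here → [ɡ].
/ɡ/ meets the environment for rule 1 (before a front vowel) → [dʒ].
Rule 3 applies to /l/ (between /i/ and /z/: word-finally or immediately before a consonant) → [ɫ].
/ɡ/ (word-final) is in the target of rule 1 but the environment (before a front vowel) is not met → [ɡ].

[veɡvuddʒiɫzuɡ]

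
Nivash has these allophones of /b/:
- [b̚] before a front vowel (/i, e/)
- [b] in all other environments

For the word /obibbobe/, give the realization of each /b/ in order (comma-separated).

[b̚], [b], [b], [b̚]

Occurrence 1 (position 2): before a front vowel (/i, e/) → [b̚].
Occurrence 2 (position 4): no conditioning environment matches → elsewhere allophone [b].
Occurrence 3 (position 5): no conditioning environment matches → elsewhere allophone [b].
Occurrence 4 (position 7): before a front vowel (/i, e/) → [b̚].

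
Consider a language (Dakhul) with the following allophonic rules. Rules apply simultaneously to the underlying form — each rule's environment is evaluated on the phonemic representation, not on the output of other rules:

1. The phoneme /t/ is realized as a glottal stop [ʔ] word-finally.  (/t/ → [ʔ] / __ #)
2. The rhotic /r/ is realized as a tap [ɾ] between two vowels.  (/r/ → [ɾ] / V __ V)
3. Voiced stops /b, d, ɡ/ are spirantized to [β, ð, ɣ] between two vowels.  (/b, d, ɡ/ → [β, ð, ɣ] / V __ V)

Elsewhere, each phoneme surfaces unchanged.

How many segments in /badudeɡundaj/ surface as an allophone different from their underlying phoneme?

Segments that undergo a rule: /d/ → [ð] (rule 3); /d/ → [ð] (rule 3); /ɡ/ → [ɣ] (rule 3).
All other segments surface unchanged.

3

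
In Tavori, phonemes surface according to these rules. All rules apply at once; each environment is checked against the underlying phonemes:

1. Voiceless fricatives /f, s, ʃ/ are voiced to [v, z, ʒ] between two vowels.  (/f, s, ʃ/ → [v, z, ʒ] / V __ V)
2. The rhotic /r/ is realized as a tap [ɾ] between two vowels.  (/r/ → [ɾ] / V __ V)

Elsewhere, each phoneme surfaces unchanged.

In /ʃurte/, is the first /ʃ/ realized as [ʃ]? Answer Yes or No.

Yes

/ʃ/ — word-initial; rule 1 does not apply here → [ʃ].
The actual realization is [ʃ], which matches [ʃ].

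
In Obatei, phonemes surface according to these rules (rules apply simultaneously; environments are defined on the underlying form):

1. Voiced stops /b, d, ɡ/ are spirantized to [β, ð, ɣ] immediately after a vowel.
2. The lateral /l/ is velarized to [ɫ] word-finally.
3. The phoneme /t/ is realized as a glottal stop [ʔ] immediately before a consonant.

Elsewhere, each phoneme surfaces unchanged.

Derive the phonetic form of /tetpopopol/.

/t/ (word-initial): rule 3 targets it, but not immediately before a consonant → unchanged [t].
/e/ stays [e].
/t/ (between /e/ and /p/) occurs immediately before a consonant → [ʔ] by rule 3.
/p/ (between /t/ and /o/) is unaffected → [p].
/o/ (between /p/ and /p/): no rule targets it → [o].
/p/ — not in any rule's target class → [p].
/o/ — not in any rule's target class → [o].
/p/ — not in any rule's target class → [p].
/o/ — not in any rule's target class → [o].
Rule 2 applies to /l/ (word-final: word-finally) → [ɫ].

[teʔpopopoɫ]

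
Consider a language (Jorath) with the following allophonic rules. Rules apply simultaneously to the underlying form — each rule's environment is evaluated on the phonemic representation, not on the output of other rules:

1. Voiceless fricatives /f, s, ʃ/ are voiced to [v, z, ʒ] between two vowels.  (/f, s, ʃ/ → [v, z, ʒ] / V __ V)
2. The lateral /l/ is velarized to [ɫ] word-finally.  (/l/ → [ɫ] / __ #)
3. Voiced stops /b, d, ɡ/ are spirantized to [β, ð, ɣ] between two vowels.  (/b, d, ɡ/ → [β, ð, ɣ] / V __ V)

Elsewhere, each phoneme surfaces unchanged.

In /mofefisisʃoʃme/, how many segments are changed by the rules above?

3

Segments that undergo a rule: /f/ → [v] (rule 1); /f/ → [v] (rule 1); /s/ → [z] (rule 1).
All other segments surface unchanged.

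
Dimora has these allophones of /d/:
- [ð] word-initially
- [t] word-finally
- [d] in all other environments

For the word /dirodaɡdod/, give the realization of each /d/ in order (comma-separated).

Occurrence 1 (position 1): word-initially → [ð].
Occurrence 2 (position 5): no conditioning environment matches → elsewhere allophone [d].
Occurrence 3 (position 8): no conditioning environment matches → elsewhere allophone [d].
Occurrence 4 (position 10): word-finally → [t].

[ð], [d], [d], [t]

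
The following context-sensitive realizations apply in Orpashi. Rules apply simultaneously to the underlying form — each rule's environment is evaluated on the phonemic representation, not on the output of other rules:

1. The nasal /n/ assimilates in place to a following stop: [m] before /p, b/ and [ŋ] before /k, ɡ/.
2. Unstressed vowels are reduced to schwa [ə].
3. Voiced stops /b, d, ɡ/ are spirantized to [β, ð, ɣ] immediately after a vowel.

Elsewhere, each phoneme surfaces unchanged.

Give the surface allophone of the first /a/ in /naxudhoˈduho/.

/a/ (between /n/ and /x/): in an unstressed syllable, so rule 2 applies → [ə].

[ə]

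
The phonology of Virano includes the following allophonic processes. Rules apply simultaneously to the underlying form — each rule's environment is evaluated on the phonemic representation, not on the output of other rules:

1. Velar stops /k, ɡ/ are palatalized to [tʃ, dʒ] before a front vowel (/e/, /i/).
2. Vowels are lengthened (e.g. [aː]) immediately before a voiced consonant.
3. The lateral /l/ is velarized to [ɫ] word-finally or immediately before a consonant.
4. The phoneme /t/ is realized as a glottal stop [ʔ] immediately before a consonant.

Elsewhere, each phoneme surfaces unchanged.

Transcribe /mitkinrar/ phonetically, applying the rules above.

[miʔtʃiːnraːr]

/m/ stays [m].
/i/ (between /m/ and /t/) fails the environment for rule 2, so it stays [i].
/t/ — between /i/ and /k/, immediately before a consonant — surfaces as [ʔ] (rule 4).
/k/ meets the environment for rule 1 (before a front vowel) → [tʃ].
Rule 2 applies to /i/ (between /k/ and /n/: before a voiced consonant) → [iː].
/n/ — not in any rule's target class → [n].
/r/ (between /n/ and /a/): no rule targets it → [r].
/a/ — between /r/ and /r/, before a voiced consonant — surfaces as [aː] (rule 2).
/r/ stays [r].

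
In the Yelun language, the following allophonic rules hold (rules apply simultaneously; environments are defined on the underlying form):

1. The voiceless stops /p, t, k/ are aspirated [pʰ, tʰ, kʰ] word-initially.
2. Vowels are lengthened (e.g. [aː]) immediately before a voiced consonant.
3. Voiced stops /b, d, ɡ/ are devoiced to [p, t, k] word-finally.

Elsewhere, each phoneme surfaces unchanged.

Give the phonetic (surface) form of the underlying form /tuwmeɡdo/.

/t/ — word-initial, word-initially — surfaces as [tʰ] (rule 1).
/u/ meets the environment for rule 2 (before a voiced consonant) → [uː].
Rule 2 applies to /e/ (between /m/ and /ɡ/: before a voiced consonant) → [eː].
/ɡ/ (between /e/ and /d/) is in the target of rule 3 but the environment (word-finally) is not met → [ɡ].
/d/ (between /ɡ/ and /o/) fails the environment for rule 3, so it stays [d].
/o/ (word-final) fails the environment for rule 2, so it stays [o].

[tʰuːwmeːɡdo]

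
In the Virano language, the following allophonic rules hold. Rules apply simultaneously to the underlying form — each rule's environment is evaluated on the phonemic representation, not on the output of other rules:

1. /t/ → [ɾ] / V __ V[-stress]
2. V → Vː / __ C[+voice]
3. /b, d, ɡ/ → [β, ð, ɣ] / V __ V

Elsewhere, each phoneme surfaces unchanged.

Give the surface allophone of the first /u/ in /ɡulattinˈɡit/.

/u/ meets the environment for rule 2 (before a voiced consonant) → [uː].

[uː]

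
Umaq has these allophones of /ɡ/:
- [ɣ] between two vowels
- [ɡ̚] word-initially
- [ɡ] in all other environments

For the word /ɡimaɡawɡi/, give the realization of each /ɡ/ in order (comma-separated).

[ɡ̚], [ɣ], [ɡ]

Occurrence 1 (position 1): word-initially → [ɡ̚].
Occurrence 2 (position 5): between two vowels → [ɣ].
Occurrence 3 (position 8): no conditioning environment matches → elsewhere allophone [ɡ].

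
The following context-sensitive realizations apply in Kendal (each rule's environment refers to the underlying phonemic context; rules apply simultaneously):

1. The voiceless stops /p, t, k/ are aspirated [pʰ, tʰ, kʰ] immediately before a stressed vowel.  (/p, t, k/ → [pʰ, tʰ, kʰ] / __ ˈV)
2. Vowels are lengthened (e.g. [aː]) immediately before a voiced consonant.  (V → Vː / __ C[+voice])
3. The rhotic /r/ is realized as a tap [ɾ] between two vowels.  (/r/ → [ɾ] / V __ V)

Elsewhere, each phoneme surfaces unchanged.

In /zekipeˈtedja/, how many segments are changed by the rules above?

2

Segments that undergo a rule: /t/ → [tʰ] (rule 1); /e/ → [eː] (rule 2).
All other segments surface unchanged.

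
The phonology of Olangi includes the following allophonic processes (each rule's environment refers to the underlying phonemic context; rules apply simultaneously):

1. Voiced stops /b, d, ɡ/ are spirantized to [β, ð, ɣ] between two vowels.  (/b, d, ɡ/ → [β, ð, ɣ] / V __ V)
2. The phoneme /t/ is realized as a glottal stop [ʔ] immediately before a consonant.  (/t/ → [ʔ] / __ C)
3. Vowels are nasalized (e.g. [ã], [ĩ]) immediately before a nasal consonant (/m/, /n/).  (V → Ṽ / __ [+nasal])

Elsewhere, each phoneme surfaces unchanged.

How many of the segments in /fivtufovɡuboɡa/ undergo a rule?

2

Segments that undergo a rule: /b/ → [β] (rule 1); /ɡ/ → [ɣ] (rule 1).
All other segments surface unchanged.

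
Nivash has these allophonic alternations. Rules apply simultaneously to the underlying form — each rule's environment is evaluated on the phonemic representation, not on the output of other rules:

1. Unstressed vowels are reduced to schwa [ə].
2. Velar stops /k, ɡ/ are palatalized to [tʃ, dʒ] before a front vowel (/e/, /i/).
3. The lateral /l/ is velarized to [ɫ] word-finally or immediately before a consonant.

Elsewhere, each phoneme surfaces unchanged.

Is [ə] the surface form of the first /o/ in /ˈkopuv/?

No

/o/ — between /k/ and /p/; rule 1 does not apply here → [o].
The actual realization is [o], not [ə].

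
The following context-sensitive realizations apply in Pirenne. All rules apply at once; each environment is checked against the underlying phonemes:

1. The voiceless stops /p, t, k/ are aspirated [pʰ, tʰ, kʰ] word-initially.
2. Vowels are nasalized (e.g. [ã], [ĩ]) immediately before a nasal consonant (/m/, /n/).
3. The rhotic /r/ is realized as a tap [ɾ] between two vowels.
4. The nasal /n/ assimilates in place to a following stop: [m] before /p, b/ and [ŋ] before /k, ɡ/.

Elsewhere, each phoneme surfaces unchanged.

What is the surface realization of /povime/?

Rule 1 applies to /p/ (word-initial: word-initially) → [pʰ].
/o/ — between /p/ and /v/; rule 2 does not apply here → [o].
/i/ — between /v/ and /m/, before a nasal consonant — surfaces as [ĩ] (rule 2).
/e/ (word-final) fails the environment for rule 2, so it stays [e].

[pʰovĩme]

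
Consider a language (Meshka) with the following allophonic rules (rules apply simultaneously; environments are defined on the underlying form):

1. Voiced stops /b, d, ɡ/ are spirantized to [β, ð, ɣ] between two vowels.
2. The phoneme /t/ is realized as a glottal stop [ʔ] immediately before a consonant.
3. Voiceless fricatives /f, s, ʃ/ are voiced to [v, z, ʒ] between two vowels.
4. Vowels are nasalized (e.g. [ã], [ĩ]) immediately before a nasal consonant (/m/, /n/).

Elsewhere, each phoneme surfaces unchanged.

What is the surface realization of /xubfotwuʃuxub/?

[xubfoʔwuʒuxub]

/x/ — not in any rule's target class → [x].
/u/ (between /x/ and /b/): rule 4 targets it, but not before a nasal consonant → unchanged [u].
/b/ (between /u/ and /f/) is in the target of rule 1 but the environment (between two vowels) is not met → [b].
/f/ (between /b/ and /o/) fails the environment for rule 3, so it stays [f].
/o/ (between /f/ and /t/) fails the environment for rule 4, so it stays [o].
/t/ — between /o/ and /w/, immediately before a consonant — surfaces as [ʔ] (rule 2).
/w/ stays [w].
/u/ (between /w/ and /ʃ/) fails the environment for rule 4, so it stays [u].
/ʃ/ — between /u/ and /u/, between two vowels — surfaces as [ʒ] (rule 3).
/u/ (between /ʃ/ and /x/): rule 4 targets it, but not before a nasal consonant → unchanged [u].
/x/ — not in any rule's target class → [x].
/u/ (between /x/ and /b/) is in the target of rule 4 but the environment (before a nasal consonant) is not met → [u].
/b/ (word-final) is in the target of rule 1 but the environment (between two vowels) is not met → [b].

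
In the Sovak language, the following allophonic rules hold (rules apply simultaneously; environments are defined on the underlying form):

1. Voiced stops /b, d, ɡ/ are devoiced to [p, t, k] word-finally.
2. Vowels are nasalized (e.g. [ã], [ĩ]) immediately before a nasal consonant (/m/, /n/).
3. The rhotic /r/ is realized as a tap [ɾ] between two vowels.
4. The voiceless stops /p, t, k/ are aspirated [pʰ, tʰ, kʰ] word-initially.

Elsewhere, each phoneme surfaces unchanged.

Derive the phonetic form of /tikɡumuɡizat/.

/t/ — word-initial, word-initially — surfaces as [tʰ] (rule 4).
/i/ (between /t/ and /k/) is in the target of rule 2 but the environment (before a nasal consonant) is not met → [i].
/k/ (between /i/ and /ɡ/) fails the environment for rule 4, so it stays [k].
/ɡ/ — between /k/ and /u/; rule 1 does not apply here → [ɡ].
Rule 2 applies to /u/ (between /ɡ/ and /m/: before a nasal consonant) → [ũ].
/m/ — not in any rule's target class → [m].
/u/ (between /m/ and /ɡ/): rule 2 targets it, but not before a nasal consonant → unchanged [u].
/ɡ/ (between /u/ and /i/): rule 1 targets it, but not word-finally → unchanged [ɡ].
/i/ (between /ɡ/ and /z/) is in the target of rule 2 but the environment (before a nasal consonant) is not met → [i].
/z/ — not in any rule's target class → [z].
/a/ (between /z/ and /t/) is in the target of rule 2 but the environment (before a nasal consonant) is not met → [a].
/t/ — word-final; rule 4 does not apply here → [t].

[tʰikɡũmuɡizat]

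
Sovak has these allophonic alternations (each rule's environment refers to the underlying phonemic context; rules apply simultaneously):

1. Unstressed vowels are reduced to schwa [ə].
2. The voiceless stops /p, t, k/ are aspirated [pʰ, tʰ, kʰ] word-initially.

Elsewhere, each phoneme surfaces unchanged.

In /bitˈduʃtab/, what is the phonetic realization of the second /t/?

[t]

/t/ (between /ʃ/ and /a/): rule 2 targets it, but not word-initially → unchanged [t].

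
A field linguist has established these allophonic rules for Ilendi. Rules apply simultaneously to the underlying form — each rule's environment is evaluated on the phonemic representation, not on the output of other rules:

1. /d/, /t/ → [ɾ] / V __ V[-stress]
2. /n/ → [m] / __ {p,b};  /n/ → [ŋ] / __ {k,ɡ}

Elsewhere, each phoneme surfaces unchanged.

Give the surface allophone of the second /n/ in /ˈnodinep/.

[n]

/n/ (between /i/ and /e/) is in the target of rule 2 but the environment (before a labial or velar stop) is not met → [n].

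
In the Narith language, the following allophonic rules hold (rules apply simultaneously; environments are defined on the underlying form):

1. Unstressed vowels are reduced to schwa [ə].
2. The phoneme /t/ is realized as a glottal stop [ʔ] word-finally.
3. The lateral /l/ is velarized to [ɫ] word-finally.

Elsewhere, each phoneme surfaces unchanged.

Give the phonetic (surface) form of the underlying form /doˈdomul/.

[dəˈdoməɫ]

/d/ — not in any rule's target class → [d].
/o/ — between /d/ and /d/, in an unstressed syllable — surfaces as [ə] (rule 1).
/d/ stays [d].
/o/ (between /d/ and /m/): rule 1 targets it, but not in an unstressed syllable → unchanged [o].
/m/ stays [m].
/u/ meets the environment for rule 1 (in an unstressed syllable) → [ə].
Rule 3 applies to /l/ (word-final: word-finally) → [ɫ].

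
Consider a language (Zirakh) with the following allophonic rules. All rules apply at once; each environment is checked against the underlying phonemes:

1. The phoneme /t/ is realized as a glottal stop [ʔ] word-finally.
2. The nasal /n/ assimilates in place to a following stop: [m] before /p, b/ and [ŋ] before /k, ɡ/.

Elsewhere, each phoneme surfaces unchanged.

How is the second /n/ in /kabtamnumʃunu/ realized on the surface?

/n/ (between /u/ and /u/) is in the target of rule 2 but the environment (before a labial or velar stop) is not met → [n].

[n]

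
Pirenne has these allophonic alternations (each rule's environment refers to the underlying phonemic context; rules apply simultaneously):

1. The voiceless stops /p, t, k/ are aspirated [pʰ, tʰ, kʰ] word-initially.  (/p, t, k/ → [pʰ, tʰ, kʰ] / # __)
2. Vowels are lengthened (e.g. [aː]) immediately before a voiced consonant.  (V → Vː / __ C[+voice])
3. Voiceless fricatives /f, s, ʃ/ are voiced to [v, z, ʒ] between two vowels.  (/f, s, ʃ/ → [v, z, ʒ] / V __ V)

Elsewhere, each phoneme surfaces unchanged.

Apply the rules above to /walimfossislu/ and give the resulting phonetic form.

[waːliːmfossislu]

/a/ (between /w/ and /l/): before a voiced consonant, so rule 2 applies → [aː].
/i/ meets the environment for rule 2 (before a voiced consonant) → [iː].
/f/ (between /m/ and /o/): rule 3 targets it, but not between two vowels → unchanged [f].
/o/ (between /f/ and /s/) fails the environment for rule 2, so it stays [o].
/s/ (between /o/ and /s/) fails the environment for rule 3, so it stays [s].
/s/ (between /s/ and /i/) fails the environment for rule 3, so it stays [s].
/i/ (between /s/ and /s/) is in the target of rule 2 but the environment (before a voiced consonant) is not met → [i].
/s/ (between /i/ and /l/) fails the environment for rule 3, so it stays [s].
/u/ (word-final): rule 2 targets it, but not before a voiced consonant → unchanged [u].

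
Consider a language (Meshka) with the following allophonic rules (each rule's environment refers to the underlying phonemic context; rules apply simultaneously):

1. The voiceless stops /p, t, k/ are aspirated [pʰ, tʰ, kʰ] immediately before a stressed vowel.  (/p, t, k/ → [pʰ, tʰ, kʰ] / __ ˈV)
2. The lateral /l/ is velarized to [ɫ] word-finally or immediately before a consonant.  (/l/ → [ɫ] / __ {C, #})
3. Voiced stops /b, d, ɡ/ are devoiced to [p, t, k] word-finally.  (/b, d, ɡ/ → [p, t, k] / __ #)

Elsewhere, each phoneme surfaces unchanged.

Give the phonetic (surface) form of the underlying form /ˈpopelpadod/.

/p/ meets the environment for rule 1 (immediately before a stressed vowel) → [pʰ].
/o/ (between /p/ and /p/) is unaffected → [o].
/p/ (between /o/ and /e/) is in the target of rule 1 but the environment (immediately before a stressed vowel) is not met → [p].
/e/ stays [e].
Rule 2 applies to /l/ (between /e/ and /p/: word-finally or immediately before a consonant) → [ɫ].
/p/ (between /l/ and /a/) fails the environment for rule 1, so it stays [p].
/a/ — not in any rule's target class → [a].
/d/ (between /a/ and /o/) is in the target of rule 3 but the environment (word-finally) is not met → [d].
/o/ — not in any rule's target class → [o].
/d/ (word-final): word-finally, so rule 3 applies → [t].

[ˈpʰopeɫpadot]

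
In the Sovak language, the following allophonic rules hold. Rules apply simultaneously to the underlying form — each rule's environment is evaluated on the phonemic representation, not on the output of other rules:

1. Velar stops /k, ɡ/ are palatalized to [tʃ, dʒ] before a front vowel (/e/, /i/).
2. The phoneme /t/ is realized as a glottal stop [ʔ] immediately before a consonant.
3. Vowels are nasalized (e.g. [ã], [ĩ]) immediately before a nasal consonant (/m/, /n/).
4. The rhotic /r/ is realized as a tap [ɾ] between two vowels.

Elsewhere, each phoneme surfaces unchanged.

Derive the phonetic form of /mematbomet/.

[mẽmaʔbõmet]

/m/ stays [m].
/e/ (between /m/ and /m/) occurs before a nasal consonant → [ẽ] by rule 3.
/m/ (between /e/ and /a/) is unaffected → [m].
/a/ (between /m/ and /t/) fails the environment for rule 3, so it stays [a].
/t/ — between /a/ and /b/, immediately before a consonant — surfaces as [ʔ] (rule 2).
/b/ stays [b].
Rule 3 applies to /o/ (between /b/ and /m/: before a nasal consonant) → [õ].
/m/ (between /o/ and /e/) is unaffected → [m].
/e/ — between /m/ and /t/; rule 3 does not apply here → [e].
/t/ — word-final; rule 2 does not apply here → [t].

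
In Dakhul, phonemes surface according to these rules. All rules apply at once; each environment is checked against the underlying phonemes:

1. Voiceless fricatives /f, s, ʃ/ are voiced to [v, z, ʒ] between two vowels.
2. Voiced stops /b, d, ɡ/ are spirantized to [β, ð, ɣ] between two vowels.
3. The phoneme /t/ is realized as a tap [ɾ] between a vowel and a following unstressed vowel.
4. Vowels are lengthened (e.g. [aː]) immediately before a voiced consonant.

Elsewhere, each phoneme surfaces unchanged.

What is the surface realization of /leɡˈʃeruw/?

/l/ (word-initial): no rule targets it → [l].
/e/ — between /l/ and /ɡ/, before a voiced consonant — surfaces as [eː] (rule 4).
/ɡ/ — between /e/ and /ʃ/; rule 2 does not apply here → [ɡ].
/ʃ/ — between /ɡ/ and /e/; rule 1 does not apply here → [ʃ].
Rule 4 applies to /e/ (between /ʃ/ and /r/: before a voiced consonant) → [eː].
/r/ — not in any rule's target class → [r].
/u/ (between /r/ and /w/) occurs before a voiced consonant → [uː] by rule 4.
/w/ (word-final): no rule targets it → [w].

[leːɡˈʃeːruːw]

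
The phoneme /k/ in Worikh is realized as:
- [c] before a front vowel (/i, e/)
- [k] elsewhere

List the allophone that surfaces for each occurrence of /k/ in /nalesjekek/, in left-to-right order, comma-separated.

[c], [k]

Occurrence 1 (position 8): before a front vowel → [c].
Occurrence 2 (position 10): no conditioning environment matches → elsewhere allophone [k].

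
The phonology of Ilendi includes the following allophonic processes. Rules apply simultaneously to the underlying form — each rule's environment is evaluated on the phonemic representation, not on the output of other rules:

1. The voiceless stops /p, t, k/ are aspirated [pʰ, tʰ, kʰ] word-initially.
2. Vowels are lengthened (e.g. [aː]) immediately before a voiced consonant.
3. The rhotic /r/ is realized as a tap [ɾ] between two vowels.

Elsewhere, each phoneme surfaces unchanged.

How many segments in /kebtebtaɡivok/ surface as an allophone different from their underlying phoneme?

Segments that undergo a rule: /k/ → [kʰ] (rule 1); /e/ → [eː] (rule 2); /e/ → [eː] (rule 2); /a/ → [aː] (rule 2); /i/ → [iː] (rule 2).
All other segments surface unchanged.

5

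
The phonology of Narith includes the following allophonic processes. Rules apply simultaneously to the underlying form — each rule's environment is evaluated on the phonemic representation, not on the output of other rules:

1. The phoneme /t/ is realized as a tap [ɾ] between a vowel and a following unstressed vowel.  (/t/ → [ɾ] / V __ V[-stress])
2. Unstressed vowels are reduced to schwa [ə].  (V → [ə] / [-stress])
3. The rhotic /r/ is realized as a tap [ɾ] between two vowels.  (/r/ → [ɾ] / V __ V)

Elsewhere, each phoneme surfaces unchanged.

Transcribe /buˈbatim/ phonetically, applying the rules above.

[bəˈbaɾəm]

/b/ stays [b].
/u/ (between /b/ and /b/) occurs in an unstressed syllable → [ə] by rule 2.
/b/ (between /u/ and /a/) is unaffected → [b].
/a/ (between /b/ and /t/): rule 2 targets it, but not in an unstressed syllable → unchanged [a].
/t/ (between /a/ and /i/): between a vowel and a following unstressed vowel, so rule 1 applies → [ɾ].
/i/ — between /t/ and /m/, in an unstressed syllable — surfaces as [ə] (rule 2).
/m/ (word-final) is unaffected → [m].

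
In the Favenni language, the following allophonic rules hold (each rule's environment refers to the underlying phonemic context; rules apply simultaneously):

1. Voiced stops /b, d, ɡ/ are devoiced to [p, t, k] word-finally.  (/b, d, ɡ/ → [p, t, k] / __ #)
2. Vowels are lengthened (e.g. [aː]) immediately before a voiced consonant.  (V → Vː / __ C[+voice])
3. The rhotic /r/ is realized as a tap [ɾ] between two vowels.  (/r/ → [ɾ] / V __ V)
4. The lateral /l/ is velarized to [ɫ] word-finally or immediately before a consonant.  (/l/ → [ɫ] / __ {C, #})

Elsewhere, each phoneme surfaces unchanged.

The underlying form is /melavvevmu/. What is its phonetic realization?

[meːlaːvveːvmu]

/m/ (word-initial): no rule targets it → [m].
/e/ (between /m/ and /l/): before a voiced consonant, so rule 2 applies → [eː].
/l/ (between /e/ and /a/): rule 4 targets it, but not word-finally or immediately before a consonant → unchanged [l].
Rule 2 applies to /a/ (between /l/ and /v/: before a voiced consonant) → [aː].
/v/ stays [v].
/v/ (between /v/ and /e/): no rule targets it → [v].
/e/ (between /v/ and /v/) occurs before a voiced consonant → [eː] by rule 2.
/v/ (between /e/ and /m/) is unaffected → [v].
/m/ — not in any rule's target class → [m].
/u/ (word-final) fails the environment for rule 2, so it stays [u].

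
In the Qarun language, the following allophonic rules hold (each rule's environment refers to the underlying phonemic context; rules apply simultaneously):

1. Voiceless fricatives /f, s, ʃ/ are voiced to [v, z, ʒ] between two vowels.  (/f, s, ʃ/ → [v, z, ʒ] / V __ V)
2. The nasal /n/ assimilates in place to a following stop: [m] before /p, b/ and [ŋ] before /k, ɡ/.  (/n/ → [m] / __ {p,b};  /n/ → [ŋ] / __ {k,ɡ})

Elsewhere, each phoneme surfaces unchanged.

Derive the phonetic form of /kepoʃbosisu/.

/k/ — not in any rule's target class → [k].
/e/ — not in any rule's target class → [e].
/p/ (between /e/ and /o/): no rule targets it → [p].
/o/ (between /p/ and /ʃ/) is unaffected → [o].
/ʃ/ — between /o/ and /b/; rule 1 does not apply here → [ʃ].
/b/ stays [b].
/o/ stays [o].
/s/ meets the environment for rule 1 (between two vowels) → [z].
/i/ stays [i].
/s/ — between /i/ and /u/, between two vowels — surfaces as [z] (rule 1).
/u/ stays [u].

[kepoʃbozizu]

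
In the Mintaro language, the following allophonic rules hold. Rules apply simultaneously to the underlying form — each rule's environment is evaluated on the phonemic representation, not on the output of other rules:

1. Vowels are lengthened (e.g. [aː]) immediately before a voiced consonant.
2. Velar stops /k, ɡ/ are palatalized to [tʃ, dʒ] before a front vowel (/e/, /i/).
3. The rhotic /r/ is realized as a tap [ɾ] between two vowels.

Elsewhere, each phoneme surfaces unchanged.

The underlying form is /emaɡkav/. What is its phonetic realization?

[eːmaːɡkaːv]

/e/ (word-initial) occurs before a voiced consonant → [eː] by rule 1.
/m/ (between /e/ and /a/) is unaffected → [m].
/a/ (between /m/ and /ɡ/) occurs before a voiced consonant → [aː] by rule 1.
/ɡ/ (between /a/ and /k/): rule 2 targets it, but not before a front vowel → unchanged [ɡ].
/k/ (between /ɡ/ and /a/) fails the environment for rule 2, so it stays [k].
/a/ (between /k/ and /v/) occurs before a voiced consonant → [aː] by rule 1.
/v/ (word-final) is unaffected → [v].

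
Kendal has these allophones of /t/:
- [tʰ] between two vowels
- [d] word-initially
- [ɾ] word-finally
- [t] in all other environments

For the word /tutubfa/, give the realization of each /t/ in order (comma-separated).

[d], [tʰ]

Occurrence 1 (position 1): word-initially → [d].
Occurrence 2 (position 3): between two vowels → [tʰ].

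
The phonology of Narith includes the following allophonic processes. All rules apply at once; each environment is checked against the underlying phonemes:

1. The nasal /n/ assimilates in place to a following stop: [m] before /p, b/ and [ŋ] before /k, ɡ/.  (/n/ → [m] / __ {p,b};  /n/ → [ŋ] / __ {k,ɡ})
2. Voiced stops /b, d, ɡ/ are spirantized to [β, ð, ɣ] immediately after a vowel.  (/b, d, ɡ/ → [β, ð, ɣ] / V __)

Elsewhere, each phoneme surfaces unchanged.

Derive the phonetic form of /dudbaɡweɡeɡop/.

/d/ (word-initial): rule 2 targets it, but not immediately after a vowel → unchanged [d].
/u/ — not in any rule's target class → [u].
/d/ meets the environment for rule 2 (immediately after a vowel) → [ð].
/b/ (between /d/ and /a/): rule 2 targets it, but not immediately after a vowel → unchanged [b].
/a/ (between /b/ and /ɡ/) is unaffected → [a].
/ɡ/ meets the environment for rule 2 (immediately after a vowel) → [ɣ].
/w/ (between /ɡ/ and /e/) is unaffected → [w].
/e/ (between /w/ and /ɡ/) is unaffected → [e].
/ɡ/ (between /e/ and /e/) occurs immediately after a vowel → [ɣ] by rule 2.
/e/ (between /ɡ/ and /ɡ/) is unaffected → [e].
/ɡ/ (between /e/ and /o/): immediately after a vowel, so rule 2 applies → [ɣ].
/o/ (between /ɡ/ and /p/): no rule targets it → [o].
/p/ (word-final) is unaffected → [p].

[duðbaɣweɣeɣop]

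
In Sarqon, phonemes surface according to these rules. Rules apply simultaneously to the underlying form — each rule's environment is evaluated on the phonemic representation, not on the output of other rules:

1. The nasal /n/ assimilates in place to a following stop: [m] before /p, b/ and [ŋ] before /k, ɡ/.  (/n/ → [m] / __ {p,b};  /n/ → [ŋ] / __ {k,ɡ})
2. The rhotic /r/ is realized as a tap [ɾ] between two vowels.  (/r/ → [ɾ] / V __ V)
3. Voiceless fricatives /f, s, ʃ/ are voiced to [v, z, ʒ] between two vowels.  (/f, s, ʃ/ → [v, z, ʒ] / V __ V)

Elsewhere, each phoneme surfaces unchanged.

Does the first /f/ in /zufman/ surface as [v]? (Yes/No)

/f/ (between /u/ and /m/) fails the environment for rule 3, so it stays [f].
The actual realization is [f], not [v].

No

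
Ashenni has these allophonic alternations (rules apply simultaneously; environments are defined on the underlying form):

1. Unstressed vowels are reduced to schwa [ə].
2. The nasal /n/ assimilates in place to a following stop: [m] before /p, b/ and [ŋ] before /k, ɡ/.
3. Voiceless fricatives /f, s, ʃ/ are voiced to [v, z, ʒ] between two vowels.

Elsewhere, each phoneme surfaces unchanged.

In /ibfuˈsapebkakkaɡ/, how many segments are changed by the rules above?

6

Segments that undergo a rule: /i/ → [ə] (rule 1); /u/ → [ə] (rule 1); /s/ → [z] (rule 3); /e/ → [ə] (rule 1); /a/ → [ə] (rule 1); /a/ → [ə] (rule 1).
All other segments surface unchanged.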